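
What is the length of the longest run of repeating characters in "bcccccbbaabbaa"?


Input: "bcccccbbaabbaa"
Scanning for longest run:
  Position 1 ('c'): new char, reset run to 1
  Position 2 ('c'): continues run of 'c', length=2
  Position 3 ('c'): continues run of 'c', length=3
  Position 4 ('c'): continues run of 'c', length=4
  Position 5 ('c'): continues run of 'c', length=5
  Position 6 ('b'): new char, reset run to 1
  Position 7 ('b'): continues run of 'b', length=2
  Position 8 ('a'): new char, reset run to 1
  Position 9 ('a'): continues run of 'a', length=2
  Position 10 ('b'): new char, reset run to 1
  Position 11 ('b'): continues run of 'b', length=2
  Position 12 ('a'): new char, reset run to 1
  Position 13 ('a'): continues run of 'a', length=2
Longest run: 'c' with length 5

5


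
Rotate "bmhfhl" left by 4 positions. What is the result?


Input: "bmhfhl", rotate left by 4
First 4 characters: "bmhf"
Remaining characters: "hl"
Concatenate remaining + first: "hl" + "bmhf" = "hlbmhf"

hlbmhf


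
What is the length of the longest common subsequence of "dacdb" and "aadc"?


LCS of "dacdb" and "aadc"
DP table:
           a    a    d    c
      0    0    0    0    0
  d   0    0    0    1    1
  a   0    1    1    1    1
  c   0    1    1    1    2
  d   0    1    1    2    2
  b   0    1    1    2    2
LCS length = dp[5][4] = 2

2


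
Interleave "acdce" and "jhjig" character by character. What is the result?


Interleaving "acdce" and "jhjig":
  Position 0: 'a' from first, 'j' from second => "aj"
  Position 1: 'c' from first, 'h' from second => "ch"
  Position 2: 'd' from first, 'j' from second => "dj"
  Position 3: 'c' from first, 'i' from second => "ci"
  Position 4: 'e' from first, 'g' from second => "eg"
Result: ajchdjcieg

ajchdjcieg


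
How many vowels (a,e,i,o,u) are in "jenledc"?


Input: jenledc
Checking each character:
  'j' at position 0: consonant
  'e' at position 1: vowel (running total: 1)
  'n' at position 2: consonant
  'l' at position 3: consonant
  'e' at position 4: vowel (running total: 2)
  'd' at position 5: consonant
  'c' at position 6: consonant
Total vowels: 2

2


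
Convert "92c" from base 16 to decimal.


Input: "92c" in base 16
Positional expansion:
  Digit '9' (value 9) x 16^2 = 2304
  Digit '2' (value 2) x 16^1 = 32
  Digit 'c' (value 12) x 16^0 = 12
Sum = 2348

2348


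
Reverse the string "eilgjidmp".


Input: eilgjidmp
Reading characters right to left:
  Position 8: 'p'
  Position 7: 'm'
  Position 6: 'd'
  Position 5: 'i'
  Position 4: 'j'
  Position 3: 'g'
  Position 2: 'l'
  Position 1: 'i'
  Position 0: 'e'
Reversed: pmdijglie

pmdijglie


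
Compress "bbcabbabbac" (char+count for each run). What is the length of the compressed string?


Input: bbcabbabbac
Runs:
  'b' x 2 => "b2"
  'c' x 1 => "c1"
  'a' x 1 => "a1"
  'b' x 2 => "b2"
  'a' x 1 => "a1"
  'b' x 2 => "b2"
  'a' x 1 => "a1"
  'c' x 1 => "c1"
Compressed: "b2c1a1b2a1b2a1c1"
Compressed length: 16

16


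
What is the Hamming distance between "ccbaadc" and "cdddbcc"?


Comparing "ccbaadc" and "cdddbcc" position by position:
  Position 0: 'c' vs 'c' => same
  Position 1: 'c' vs 'd' => differ
  Position 2: 'b' vs 'd' => differ
  Position 3: 'a' vs 'd' => differ
  Position 4: 'a' vs 'b' => differ
  Position 5: 'd' vs 'c' => differ
  Position 6: 'c' vs 'c' => same
Total differences (Hamming distance): 5

5


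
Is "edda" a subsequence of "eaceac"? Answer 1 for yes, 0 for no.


Check if "edda" is a subsequence of "eaceac"
Greedy scan:
  Position 0 ('e'): matches sub[0] = 'e'
  Position 1 ('a'): no match needed
  Position 2 ('c'): no match needed
  Position 3 ('e'): no match needed
  Position 4 ('a'): no match needed
  Position 5 ('c'): no match needed
Only matched 1/4 characters => not a subsequence

0


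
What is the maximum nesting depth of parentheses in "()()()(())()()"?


Input: "()()()(())()()"
Tracking depth:
  Position 0 '(': depth becomes 1
  Position 1 ')': depth becomes 0
  Position 2 '(': depth becomes 1
  Position 3 ')': depth becomes 0
  Position 4 '(': depth becomes 1
  Position 5 ')': depth becomes 0
  Position 6 '(': depth becomes 1
  Position 7 '(': depth becomes 2
  Position 8 ')': depth becomes 1
  Position 9 ')': depth becomes 0
  Position 10 '(': depth becomes 1
  Position 11 ')': depth becomes 0
  Position 12 '(': depth becomes 1
  Position 13 ')': depth becomes 0
Maximum depth reached: 2

2


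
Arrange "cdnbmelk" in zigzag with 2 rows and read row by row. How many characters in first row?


Zigzag "cdnbmelk" into 2 rows:
Placing characters:
  'c' => row 0
  'd' => row 1
  'n' => row 0
  'b' => row 1
  'm' => row 0
  'e' => row 1
  'l' => row 0
  'k' => row 1
Rows:
  Row 0: "cnml"
  Row 1: "dbek"
First row length: 4

4


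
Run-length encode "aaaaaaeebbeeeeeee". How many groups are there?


Input: aaaaaaeebbeeeeeee
Scanning for consecutive runs:
  Group 1: 'a' x 6 (positions 0-5)
  Group 2: 'e' x 2 (positions 6-7)
  Group 3: 'b' x 2 (positions 8-9)
  Group 4: 'e' x 7 (positions 10-16)
Total groups: 4

4


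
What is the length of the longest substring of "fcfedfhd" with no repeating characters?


Input: "fcfedfhd"
Sliding window (track last position of each char):
  Position 0 ('f'): window [0,0] length 1 -- new best
  Position 1 ('c'): window [0,1] length 2 -- new best
  Position 2 ('f'): repeat (last at 0), move window start to 1
  Position 2 ('f'): window [1,2] length 2
  Position 3 ('e'): window [1,3] length 3 -- new best
  Position 4 ('d'): window [1,4] length 4 -- new best
  Position 5 ('f'): repeat (last at 2), move window start to 3
  Position 5 ('f'): window [3,5] length 3
  Position 6 ('h'): window [3,6] length 4
  Position 7 ('d'): repeat (last at 4), move window start to 5
  Position 7 ('d'): window [5,7] length 3
Longest substring with no repeats: "cfed" with length 4

4


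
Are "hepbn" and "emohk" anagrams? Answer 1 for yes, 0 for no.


Strings: "hepbn", "emohk"
Sorted first:  behnp
Sorted second: ehkmo
Differ at position 0: 'b' vs 'e' => not anagrams

0


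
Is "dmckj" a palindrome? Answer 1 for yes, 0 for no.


Input: dmckj
Reversed: jkcmd
  Compare pos 0 ('d') with pos 4 ('j'): MISMATCH
  Compare pos 1 ('m') with pos 3 ('k'): MISMATCH
Result: not a palindrome

0


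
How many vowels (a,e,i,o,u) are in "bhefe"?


Input: bhefe
Checking each character:
  'b' at position 0: consonant
  'h' at position 1: consonant
  'e' at position 2: vowel (running total: 1)
  'f' at position 3: consonant
  'e' at position 4: vowel (running total: 2)
Total vowels: 2

2


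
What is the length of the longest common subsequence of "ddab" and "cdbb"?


LCS of "ddab" and "cdbb"
DP table:
           c    d    b    b
      0    0    0    0    0
  d   0    0    1    1    1
  d   0    0    1    1    1
  a   0    0    1    1    1
  b   0    0    1    2    2
LCS length = dp[4][4] = 2

2


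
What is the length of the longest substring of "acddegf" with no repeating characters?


Input: "acddegf"
Sliding window (track last position of each char):
  Position 0 ('a'): window [0,0] length 1 -- new best
  Position 1 ('c'): window [0,1] length 2 -- new best
  Position 2 ('d'): window [0,2] length 3 -- new best
  Position 3 ('d'): repeat (last at 2), move window start to 3
  Position 3 ('d'): window [3,3] length 1
  Position 4 ('e'): window [3,4] length 2
  Position 5 ('g'): window [3,5] length 3
  Position 6 ('f'): window [3,6] length 4 -- new best
Longest substring with no repeats: "degf" with length 4

4


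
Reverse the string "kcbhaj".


Input: kcbhaj
Reading characters right to left:
  Position 5: 'j'
  Position 4: 'a'
  Position 3: 'h'
  Position 2: 'b'
  Position 1: 'c'
  Position 0: 'k'
Reversed: jahbck

jahbck


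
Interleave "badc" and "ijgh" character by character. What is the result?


Interleaving "badc" and "ijgh":
  Position 0: 'b' from first, 'i' from second => "bi"
  Position 1: 'a' from first, 'j' from second => "aj"
  Position 2: 'd' from first, 'g' from second => "dg"
  Position 3: 'c' from first, 'h' from second => "ch"
Result: biajdgch

biajdgch


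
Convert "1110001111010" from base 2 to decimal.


Input: "1110001111010" in base 2
Positional expansion:
  Digit '1' (value 1) x 2^12 = 4096
  Digit '1' (value 1) x 2^11 = 2048
  Digit '1' (value 1) x 2^10 = 1024
  Digit '0' (value 0) x 2^9 = 0
  Digit '0' (value 0) x 2^8 = 0
  Digit '0' (value 0) x 2^7 = 0
  Digit '1' (value 1) x 2^6 = 64
  Digit '1' (value 1) x 2^5 = 32
  Digit '1' (value 1) x 2^4 = 16
  Digit '1' (value 1) x 2^3 = 8
  Digit '0' (value 0) x 2^2 = 0
  Digit '1' (value 1) x 2^1 = 2
  Digit '0' (value 0) x 2^0 = 0
Sum = 7290

7290


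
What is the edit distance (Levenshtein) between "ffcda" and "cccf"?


Computing edit distance: "ffcda" -> "cccf"
DP table:
           c    c    c    f
      0    1    2    3    4
  f   1    1    2    3    3
  f   2    2    2    3    3
  c   3    2    2    2    3
  d   4    3    3    3    3
  a   5    4    4    4    4
Edit distance = dp[5][4] = 4

4


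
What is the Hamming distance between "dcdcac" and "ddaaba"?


Comparing "dcdcac" and "ddaaba" position by position:
  Position 0: 'd' vs 'd' => same
  Position 1: 'c' vs 'd' => differ
  Position 2: 'd' vs 'a' => differ
  Position 3: 'c' vs 'a' => differ
  Position 4: 'a' vs 'b' => differ
  Position 5: 'c' vs 'a' => differ
Total differences (Hamming distance): 5

5


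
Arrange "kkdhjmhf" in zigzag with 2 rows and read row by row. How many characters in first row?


Zigzag "kkdhjmhf" into 2 rows:
Placing characters:
  'k' => row 0
  'k' => row 1
  'd' => row 0
  'h' => row 1
  'j' => row 0
  'm' => row 1
  'h' => row 0
  'f' => row 1
Rows:
  Row 0: "kdjh"
  Row 1: "khmf"
First row length: 4

4


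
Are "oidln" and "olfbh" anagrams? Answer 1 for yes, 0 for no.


Strings: "oidln", "olfbh"
Sorted first:  dilno
Sorted second: bfhlo
Differ at position 0: 'd' vs 'b' => not anagrams

0


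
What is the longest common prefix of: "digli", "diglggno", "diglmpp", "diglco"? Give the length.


Words: digli, diglggno, diglmpp, diglco
  Position 0: all 'd' => match
  Position 1: all 'i' => match
  Position 2: all 'g' => match
  Position 3: all 'l' => match
  Position 4: ('i', 'g', 'm', 'c') => mismatch, stop
LCP = "digl" (length 4)

4


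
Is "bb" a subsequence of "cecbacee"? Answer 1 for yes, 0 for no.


Check if "bb" is a subsequence of "cecbacee"
Greedy scan:
  Position 0 ('c'): no match needed
  Position 1 ('e'): no match needed
  Position 2 ('c'): no match needed
  Position 3 ('b'): matches sub[0] = 'b'
  Position 4 ('a'): no match needed
  Position 5 ('c'): no match needed
  Position 6 ('e'): no match needed
  Position 7 ('e'): no match needed
Only matched 1/2 characters => not a subsequence

0


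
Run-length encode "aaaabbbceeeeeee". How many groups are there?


Input: aaaabbbceeeeeee
Scanning for consecutive runs:
  Group 1: 'a' x 4 (positions 0-3)
  Group 2: 'b' x 3 (positions 4-6)
  Group 3: 'c' x 1 (positions 7-7)
  Group 4: 'e' x 7 (positions 8-14)
Total groups: 4

4


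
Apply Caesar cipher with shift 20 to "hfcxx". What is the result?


Caesar cipher: shift "hfcxx" by 20
  'h' (pos 7) + 20 = pos 1 = 'b'
  'f' (pos 5) + 20 = pos 25 = 'z'
  'c' (pos 2) + 20 = pos 22 = 'w'
  'x' (pos 23) + 20 = pos 17 = 'r'
  'x' (pos 23) + 20 = pos 17 = 'r'
Result: bzwrr

bzwrr


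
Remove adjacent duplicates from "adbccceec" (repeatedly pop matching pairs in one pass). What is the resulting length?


Input: adbccceec
Stack-based adjacent duplicate removal:
  Read 'a': push. Stack: a
  Read 'd': push. Stack: ad
  Read 'b': push. Stack: adb
  Read 'c': push. Stack: adbc
  Read 'c': matches stack top 'c' => pop. Stack: adb
  Read 'c': push. Stack: adbc
  Read 'e': push. Stack: adbce
  Read 'e': matches stack top 'e' => pop. Stack: adbc
  Read 'c': matches stack top 'c' => pop. Stack: adb
Final stack: "adb" (length 3)

3


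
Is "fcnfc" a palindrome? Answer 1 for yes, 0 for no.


Input: fcnfc
Reversed: cfncf
  Compare pos 0 ('f') with pos 4 ('c'): MISMATCH
  Compare pos 1 ('c') with pos 3 ('f'): MISMATCH
Result: not a palindrome

0


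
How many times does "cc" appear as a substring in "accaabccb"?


Searching for "cc" in "accaabccb"
Scanning each position:
  Position 0: "ac" => no
  Position 1: "cc" => MATCH
  Position 2: "ca" => no
  Position 3: "aa" => no
  Position 4: "ab" => no
  Position 5: "bc" => no
  Position 6: "cc" => MATCH
  Position 7: "cb" => no
Total occurrences: 2

2


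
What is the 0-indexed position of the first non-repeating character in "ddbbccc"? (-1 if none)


Input: ddbbccc
Character frequencies:
  'b': 2
  'c': 3
  'd': 2
Scanning left to right for freq == 1:
  Position 0 ('d'): freq=2, skip
  Position 1 ('d'): freq=2, skip
  Position 2 ('b'): freq=2, skip
  Position 3 ('b'): freq=2, skip
  Position 4 ('c'): freq=3, skip
  Position 5 ('c'): freq=3, skip
  Position 6 ('c'): freq=3, skip
  No unique character found => answer = -1

-1


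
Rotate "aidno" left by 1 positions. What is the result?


Input: "aidno", rotate left by 1
First 1 characters: "a"
Remaining characters: "idno"
Concatenate remaining + first: "idno" + "a" = "idnoa"

idnoa


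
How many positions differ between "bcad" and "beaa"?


Comparing "bcad" and "beaa" position by position:
  Position 0: 'b' vs 'b' => same
  Position 1: 'c' vs 'e' => DIFFER
  Position 2: 'a' vs 'a' => same
  Position 3: 'd' vs 'a' => DIFFER
Positions that differ: 2

2


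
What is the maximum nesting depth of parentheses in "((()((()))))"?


Input: "((()((()))))"
Tracking depth:
  Position 0 '(': depth becomes 1
  Position 1 '(': depth becomes 2
  Position 2 '(': depth becomes 3
  Position 3 ')': depth becomes 2
  Position 4 '(': depth becomes 3
  Position 5 '(': depth becomes 4
  Position 6 '(': depth becomes 5
  Position 7 ')': depth becomes 4
  Position 8 ')': depth becomes 3
  Position 9 ')': depth becomes 2
  Position 10 ')': depth becomes 1
  Position 11 ')': depth becomes 0
Maximum depth reached: 5

5


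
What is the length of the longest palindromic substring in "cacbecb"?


Input: "cacbecb"
Checking substrings for palindromes:
  [0:3] "cac" (len 3) => palindrome
Longest palindromic substring: "cac" with length 3

3


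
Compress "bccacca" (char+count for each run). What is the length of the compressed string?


Input: bccacca
Runs:
  'b' x 1 => "b1"
  'c' x 2 => "c2"
  'a' x 1 => "a1"
  'c' x 2 => "c2"
  'a' x 1 => "a1"
Compressed: "b1c2a1c2a1"
Compressed length: 10

10


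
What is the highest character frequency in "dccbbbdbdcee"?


Input: dccbbbdbdcee
Character counts:
  'b': 4
  'c': 3
  'd': 3
  'e': 2
Maximum frequency: 4

4


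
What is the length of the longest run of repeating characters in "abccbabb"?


Input: "abccbabb"
Scanning for longest run:
  Position 1 ('b'): new char, reset run to 1
  Position 2 ('c'): new char, reset run to 1
  Position 3 ('c'): continues run of 'c', length=2
  Position 4 ('b'): new char, reset run to 1
  Position 5 ('a'): new char, reset run to 1
  Position 6 ('b'): new char, reset run to 1
  Position 7 ('b'): continues run of 'b', length=2
Longest run: 'c' with length 2

2


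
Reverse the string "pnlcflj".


Input: pnlcflj
Reading characters right to left:
  Position 6: 'j'
  Position 5: 'l'
  Position 4: 'f'
  Position 3: 'c'
  Position 2: 'l'
  Position 1: 'n'
  Position 0: 'p'
Reversed: jlfclnp

jlfclnp


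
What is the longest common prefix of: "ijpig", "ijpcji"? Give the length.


Words: ijpig, ijpcji
  Position 0: all 'i' => match
  Position 1: all 'j' => match
  Position 2: all 'p' => match
  Position 3: ('i', 'c') => mismatch, stop
LCP = "ijp" (length 3)

3


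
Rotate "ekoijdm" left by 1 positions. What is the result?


Input: "ekoijdm", rotate left by 1
First 1 characters: "e"
Remaining characters: "koijdm"
Concatenate remaining + first: "koijdm" + "e" = "koijdme"

koijdme


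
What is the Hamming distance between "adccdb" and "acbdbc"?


Comparing "adccdb" and "acbdbc" position by position:
  Position 0: 'a' vs 'a' => same
  Position 1: 'd' vs 'c' => differ
  Position 2: 'c' vs 'b' => differ
  Position 3: 'c' vs 'd' => differ
  Position 4: 'd' vs 'b' => differ
  Position 5: 'b' vs 'c' => differ
Total differences (Hamming distance): 5

5


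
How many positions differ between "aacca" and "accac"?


Comparing "aacca" and "accac" position by position:
  Position 0: 'a' vs 'a' => same
  Position 1: 'a' vs 'c' => DIFFER
  Position 2: 'c' vs 'c' => same
  Position 3: 'c' vs 'a' => DIFFER
  Position 4: 'a' vs 'c' => DIFFER
Positions that differ: 3

3


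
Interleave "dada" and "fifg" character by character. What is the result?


Interleaving "dada" and "fifg":
  Position 0: 'd' from first, 'f' from second => "df"
  Position 1: 'a' from first, 'i' from second => "ai"
  Position 2: 'd' from first, 'f' from second => "df"
  Position 3: 'a' from first, 'g' from second => "ag"
Result: dfaidfag

dfaidfag


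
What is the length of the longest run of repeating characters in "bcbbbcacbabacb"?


Input: "bcbbbcacbabacb"
Scanning for longest run:
  Position 1 ('c'): new char, reset run to 1
  Position 2 ('b'): new char, reset run to 1
  Position 3 ('b'): continues run of 'b', length=2
  Position 4 ('b'): continues run of 'b', length=3
  Position 5 ('c'): new char, reset run to 1
  Position 6 ('a'): new char, reset run to 1
  Position 7 ('c'): new char, reset run to 1
  Position 8 ('b'): new char, reset run to 1
  Position 9 ('a'): new char, reset run to 1
  Position 10 ('b'): new char, reset run to 1
  Position 11 ('a'): new char, reset run to 1
  Position 12 ('c'): new char, reset run to 1
  Position 13 ('b'): new char, reset run to 1
Longest run: 'b' with length 3

3


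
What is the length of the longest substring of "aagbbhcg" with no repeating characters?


Input: "aagbbhcg"
Sliding window (track last position of each char):
  Position 0 ('a'): window [0,0] length 1 -- new best
  Position 1 ('a'): repeat (last at 0), move window start to 1
  Position 1 ('a'): window [1,1] length 1
  Position 2 ('g'): window [1,2] length 2 -- new best
  Position 3 ('b'): window [1,3] length 3 -- new best
  Position 4 ('b'): repeat (last at 3), move window start to 4
  Position 4 ('b'): window [4,4] length 1
  Position 5 ('h'): window [4,5] length 2
  Position 6 ('c'): window [4,6] length 3
  Position 7 ('g'): window [4,7] length 4 -- new best
Longest substring with no repeats: "bhcg" with length 4

4


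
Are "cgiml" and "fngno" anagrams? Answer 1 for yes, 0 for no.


Strings: "cgiml", "fngno"
Sorted first:  cgilm
Sorted second: fgnno
Differ at position 0: 'c' vs 'f' => not anagrams

0


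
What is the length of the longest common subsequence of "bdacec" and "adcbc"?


LCS of "bdacec" and "adcbc"
DP table:
           a    d    c    b    c
      0    0    0    0    0    0
  b   0    0    0    0    1    1
  d   0    0    1    1    1    1
  a   0    1    1    1    1    1
  c   0    1    1    2    2    2
  e   0    1    1    2    2    2
  c   0    1    1    2    2    3
LCS length = dp[6][5] = 3

3


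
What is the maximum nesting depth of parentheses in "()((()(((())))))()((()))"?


Input: "()((()(((())))))()((()))"
Tracking depth:
  Position 0 '(': depth becomes 1
  Position 1 ')': depth becomes 0
  Position 2 '(': depth becomes 1
  Position 3 '(': depth becomes 2
  Position 4 '(': depth becomes 3
  Position 5 ')': depth becomes 2
  Position 6 '(': depth becomes 3
  Position 7 '(': depth becomes 4
  Position 8 '(': depth becomes 5
  Position 9 '(': depth becomes 6
  Position 10 ')': depth becomes 5
  Position 11 ')': depth becomes 4
  Position 12 ')': depth becomes 3
  Position 13 ')': depth becomes 2
  Position 14 ')': depth becomes 1
  Position 15 ')': depth becomes 0
  Position 16 '(': depth becomes 1
  Position 17 ')': depth becomes 0
  Position 18 '(': depth becomes 1
  Position 19 '(': depth becomes 2
  Position 20 '(': depth becomes 3
  Position 21 ')': depth becomes 2
  Position 22 ')': depth becomes 1
  Position 23 ')': depth becomes 0
Maximum depth reached: 6

6


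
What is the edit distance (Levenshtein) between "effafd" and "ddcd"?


Computing edit distance: "effafd" -> "ddcd"
DP table:
           d    d    c    d
      0    1    2    3    4
  e   1    1    2    3    4
  f   2    2    2    3    4
  f   3    3    3    3    4
  a   4    4    4    4    4
  f   5    5    5    5    5
  d   6    5    5    6    5
Edit distance = dp[6][4] = 5

5


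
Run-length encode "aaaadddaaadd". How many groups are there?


Input: aaaadddaaadd
Scanning for consecutive runs:
  Group 1: 'a' x 4 (positions 0-3)
  Group 2: 'd' x 3 (positions 4-6)
  Group 3: 'a' x 3 (positions 7-9)
  Group 4: 'd' x 2 (positions 10-11)
Total groups: 4

4


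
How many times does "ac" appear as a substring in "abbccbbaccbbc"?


Searching for "ac" in "abbccbbaccbbc"
Scanning each position:
  Position 0: "ab" => no
  Position 1: "bb" => no
  Position 2: "bc" => no
  Position 3: "cc" => no
  Position 4: "cb" => no
  Position 5: "bb" => no
  Position 6: "ba" => no
  Position 7: "ac" => MATCH
  Position 8: "cc" => no
  Position 9: "cb" => no
  Position 10: "bb" => no
  Position 11: "bc" => no
Total occurrences: 1

1


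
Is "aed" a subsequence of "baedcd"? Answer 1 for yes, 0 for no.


Check if "aed" is a subsequence of "baedcd"
Greedy scan:
  Position 0 ('b'): no match needed
  Position 1 ('a'): matches sub[0] = 'a'
  Position 2 ('e'): matches sub[1] = 'e'
  Position 3 ('d'): matches sub[2] = 'd'
  Position 4 ('c'): no match needed
  Position 5 ('d'): no match needed
All 3 characters matched => is a subsequence

1


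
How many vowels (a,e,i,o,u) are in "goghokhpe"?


Input: goghokhpe
Checking each character:
  'g' at position 0: consonant
  'o' at position 1: vowel (running total: 1)
  'g' at position 2: consonant
  'h' at position 3: consonant
  'o' at position 4: vowel (running total: 2)
  'k' at position 5: consonant
  'h' at position 6: consonant
  'p' at position 7: consonant
  'e' at position 8: vowel (running total: 3)
Total vowels: 3

3


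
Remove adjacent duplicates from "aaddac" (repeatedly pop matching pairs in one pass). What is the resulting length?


Input: aaddac
Stack-based adjacent duplicate removal:
  Read 'a': push. Stack: a
  Read 'a': matches stack top 'a' => pop. Stack: (empty)
  Read 'd': push. Stack: d
  Read 'd': matches stack top 'd' => pop. Stack: (empty)
  Read 'a': push. Stack: a
  Read 'c': push. Stack: ac
Final stack: "ac" (length 2)

2


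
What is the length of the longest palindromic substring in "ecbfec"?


Input: "ecbfec"
Checking substrings for palindromes:
  No multi-char palindromic substrings found
Longest palindromic substring: "e" with length 1

1


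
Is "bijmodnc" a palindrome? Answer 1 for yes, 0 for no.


Input: bijmodnc
Reversed: cndomjib
  Compare pos 0 ('b') with pos 7 ('c'): MISMATCH
  Compare pos 1 ('i') with pos 6 ('n'): MISMATCH
  Compare pos 2 ('j') with pos 5 ('d'): MISMATCH
  Compare pos 3 ('m') with pos 4 ('o'): MISMATCH
Result: not a palindrome

0


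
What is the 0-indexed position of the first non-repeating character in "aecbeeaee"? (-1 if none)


Input: aecbeeaee
Character frequencies:
  'a': 2
  'b': 1
  'c': 1
  'e': 5
Scanning left to right for freq == 1:
  Position 0 ('a'): freq=2, skip
  Position 1 ('e'): freq=5, skip
  Position 2 ('c'): unique! => answer = 2

2


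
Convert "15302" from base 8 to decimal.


Input: "15302" in base 8
Positional expansion:
  Digit '1' (value 1) x 8^4 = 4096
  Digit '5' (value 5) x 8^3 = 2560
  Digit '3' (value 3) x 8^2 = 192
  Digit '0' (value 0) x 8^1 = 0
  Digit '2' (value 2) x 8^0 = 2
Sum = 6850

6850


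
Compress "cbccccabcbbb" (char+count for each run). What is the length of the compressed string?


Input: cbccccabcbbb
Runs:
  'c' x 1 => "c1"
  'b' x 1 => "b1"
  'c' x 4 => "c4"
  'a' x 1 => "a1"
  'b' x 1 => "b1"
  'c' x 1 => "c1"
  'b' x 3 => "b3"
Compressed: "c1b1c4a1b1c1b3"
Compressed length: 14

14


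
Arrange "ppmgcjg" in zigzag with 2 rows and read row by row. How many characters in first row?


Zigzag "ppmgcjg" into 2 rows:
Placing characters:
  'p' => row 0
  'p' => row 1
  'm' => row 0
  'g' => row 1
  'c' => row 0
  'j' => row 1
  'g' => row 0
Rows:
  Row 0: "pmcg"
  Row 1: "pgj"
First row length: 4

4


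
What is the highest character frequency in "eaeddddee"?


Input: eaeddddee
Character counts:
  'a': 1
  'd': 4
  'e': 4
Maximum frequency: 4

4


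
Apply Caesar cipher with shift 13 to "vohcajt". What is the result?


Caesar cipher: shift "vohcajt" by 13
  'v' (pos 21) + 13 = pos 8 = 'i'
  'o' (pos 14) + 13 = pos 1 = 'b'
  'h' (pos 7) + 13 = pos 20 = 'u'
  'c' (pos 2) + 13 = pos 15 = 'p'
  'a' (pos 0) + 13 = pos 13 = 'n'
  'j' (pos 9) + 13 = pos 22 = 'w'
  't' (pos 19) + 13 = pos 6 = 'g'
Result: ibupnwg

ibupnwg


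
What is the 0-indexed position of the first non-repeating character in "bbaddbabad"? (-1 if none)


Input: bbaddbabad
Character frequencies:
  'a': 3
  'b': 4
  'd': 3
Scanning left to right for freq == 1:
  Position 0 ('b'): freq=4, skip
  Position 1 ('b'): freq=4, skip
  Position 2 ('a'): freq=3, skip
  Position 3 ('d'): freq=3, skip
  Position 4 ('d'): freq=3, skip
  Position 5 ('b'): freq=4, skip
  Position 6 ('a'): freq=3, skip
  Position 7 ('b'): freq=4, skip
  Position 8 ('a'): freq=3, skip
  Position 9 ('d'): freq=3, skip
  No unique character found => answer = -1

-1


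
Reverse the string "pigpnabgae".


Input: pigpnabgae
Reading characters right to left:
  Position 9: 'e'
  Position 8: 'a'
  Position 7: 'g'
  Position 6: 'b'
  Position 5: 'a'
  Position 4: 'n'
  Position 3: 'p'
  Position 2: 'g'
  Position 1: 'i'
  Position 0: 'p'
Reversed: eagbanpgip

eagbanpgip


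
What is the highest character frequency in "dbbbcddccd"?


Input: dbbbcddccd
Character counts:
  'b': 3
  'c': 3
  'd': 4
Maximum frequency: 4

4


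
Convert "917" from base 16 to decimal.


Input: "917" in base 16
Positional expansion:
  Digit '9' (value 9) x 16^2 = 2304
  Digit '1' (value 1) x 16^1 = 16
  Digit '7' (value 7) x 16^0 = 7
Sum = 2327

2327


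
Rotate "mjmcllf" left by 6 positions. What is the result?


Input: "mjmcllf", rotate left by 6
First 6 characters: "mjmcll"
Remaining characters: "f"
Concatenate remaining + first: "f" + "mjmcll" = "fmjmcll"

fmjmcll


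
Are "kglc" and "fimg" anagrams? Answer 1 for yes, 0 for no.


Strings: "kglc", "fimg"
Sorted first:  cgkl
Sorted second: fgim
Differ at position 0: 'c' vs 'f' => not anagrams

0


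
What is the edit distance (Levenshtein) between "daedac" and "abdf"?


Computing edit distance: "daedac" -> "abdf"
DP table:
           a    b    d    f
      0    1    2    3    4
  d   1    1    2    2    3
  a   2    1    2    3    3
  e   3    2    2    3    4
  d   4    3    3    2    3
  a   5    4    4    3    3
  c   6    5    5    4    4
Edit distance = dp[6][4] = 4

4


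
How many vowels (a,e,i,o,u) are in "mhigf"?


Input: mhigf
Checking each character:
  'm' at position 0: consonant
  'h' at position 1: consonant
  'i' at position 2: vowel (running total: 1)
  'g' at position 3: consonant
  'f' at position 4: consonant
Total vowels: 1

1


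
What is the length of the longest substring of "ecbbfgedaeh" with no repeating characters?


Input: "ecbbfgedaeh"
Sliding window (track last position of each char):
  Position 0 ('e'): window [0,0] length 1 -- new best
  Position 1 ('c'): window [0,1] length 2 -- new best
  Position 2 ('b'): window [0,2] length 3 -- new best
  Position 3 ('b'): repeat (last at 2), move window start to 3
  Position 3 ('b'): window [3,3] length 1
  Position 4 ('f'): window [3,4] length 2
  Position 5 ('g'): window [3,5] length 3
  Position 6 ('e'): window [3,6] length 4 -- new best
  Position 7 ('d'): window [3,7] length 5 -- new best
  Position 8 ('a'): window [3,8] length 6 -- new best
  Position 9 ('e'): repeat (last at 6), move window start to 7
  Position 9 ('e'): window [7,9] length 3
  Position 10 ('h'): window [7,10] length 4
Longest substring with no repeats: "bfgeda" with length 6

6


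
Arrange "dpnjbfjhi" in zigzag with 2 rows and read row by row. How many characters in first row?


Zigzag "dpnjbfjhi" into 2 rows:
Placing characters:
  'd' => row 0
  'p' => row 1
  'n' => row 0
  'j' => row 1
  'b' => row 0
  'f' => row 1
  'j' => row 0
  'h' => row 1
  'i' => row 0
Rows:
  Row 0: "dnbji"
  Row 1: "pjfh"
First row length: 5

5


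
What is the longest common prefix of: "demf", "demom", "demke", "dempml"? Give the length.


Words: demf, demom, demke, dempml
  Position 0: all 'd' => match
  Position 1: all 'e' => match
  Position 2: all 'm' => match
  Position 3: ('f', 'o', 'k', 'p') => mismatch, stop
LCP = "dem" (length 3)

3


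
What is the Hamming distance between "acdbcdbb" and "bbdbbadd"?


Comparing "acdbcdbb" and "bbdbbadd" position by position:
  Position 0: 'a' vs 'b' => differ
  Position 1: 'c' vs 'b' => differ
  Position 2: 'd' vs 'd' => same
  Position 3: 'b' vs 'b' => same
  Position 4: 'c' vs 'b' => differ
  Position 5: 'd' vs 'a' => differ
  Position 6: 'b' vs 'd' => differ
  Position 7: 'b' vs 'd' => differ
Total differences (Hamming distance): 6

6


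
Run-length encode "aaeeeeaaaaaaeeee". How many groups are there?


Input: aaeeeeaaaaaaeeee
Scanning for consecutive runs:
  Group 1: 'a' x 2 (positions 0-1)
  Group 2: 'e' x 4 (positions 2-5)
  Group 3: 'a' x 6 (positions 6-11)
  Group 4: 'e' x 4 (positions 12-15)
Total groups: 4

4


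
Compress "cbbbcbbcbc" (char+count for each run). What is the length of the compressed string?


Input: cbbbcbbcbc
Runs:
  'c' x 1 => "c1"
  'b' x 3 => "b3"
  'c' x 1 => "c1"
  'b' x 2 => "b2"
  'c' x 1 => "c1"
  'b' x 1 => "b1"
  'c' x 1 => "c1"
Compressed: "c1b3c1b2c1b1c1"
Compressed length: 14

14


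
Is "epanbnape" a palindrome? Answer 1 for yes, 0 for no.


Input: epanbnape
Reversed: epanbnape
  Compare pos 0 ('e') with pos 8 ('e'): match
  Compare pos 1 ('p') with pos 7 ('p'): match
  Compare pos 2 ('a') with pos 6 ('a'): match
  Compare pos 3 ('n') with pos 5 ('n'): match
Result: palindrome

1


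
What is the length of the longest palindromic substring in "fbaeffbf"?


Input: "fbaeffbf"
Checking substrings for palindromes:
  [5:8] "fbf" (len 3) => palindrome
  [4:6] "ff" (len 2) => palindrome
Longest palindromic substring: "fbf" with length 3

3


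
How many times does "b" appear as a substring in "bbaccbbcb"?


Searching for "b" in "bbaccbbcb"
Scanning each position:
  Position 0: "b" => MATCH
  Position 1: "b" => MATCH
  Position 2: "a" => no
  Position 3: "c" => no
  Position 4: "c" => no
  Position 5: "b" => MATCH
  Position 6: "b" => MATCH
  Position 7: "c" => no
  Position 8: "b" => MATCH
Total occurrences: 5

5


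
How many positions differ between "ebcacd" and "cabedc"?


Comparing "ebcacd" and "cabedc" position by position:
  Position 0: 'e' vs 'c' => DIFFER
  Position 1: 'b' vs 'a' => DIFFER
  Position 2: 'c' vs 'b' => DIFFER
  Position 3: 'a' vs 'e' => DIFFER
  Position 4: 'c' vs 'd' => DIFFER
  Position 5: 'd' vs 'c' => DIFFER
Positions that differ: 6

6


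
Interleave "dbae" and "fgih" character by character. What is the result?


Interleaving "dbae" and "fgih":
  Position 0: 'd' from first, 'f' from second => "df"
  Position 1: 'b' from first, 'g' from second => "bg"
  Position 2: 'a' from first, 'i' from second => "ai"
  Position 3: 'e' from first, 'h' from second => "eh"
Result: dfbgaieh

dfbgaieh


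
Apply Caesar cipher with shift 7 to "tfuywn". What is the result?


Caesar cipher: shift "tfuywn" by 7
  't' (pos 19) + 7 = pos 0 = 'a'
  'f' (pos 5) + 7 = pos 12 = 'm'
  'u' (pos 20) + 7 = pos 1 = 'b'
  'y' (pos 24) + 7 = pos 5 = 'f'
  'w' (pos 22) + 7 = pos 3 = 'd'
  'n' (pos 13) + 7 = pos 20 = 'u'
Result: ambfdu

ambfdu


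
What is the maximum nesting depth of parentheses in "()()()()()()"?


Input: "()()()()()()"
Tracking depth:
  Position 0 '(': depth becomes 1
  Position 1 ')': depth becomes 0
  Position 2 '(': depth becomes 1
  Position 3 ')': depth becomes 0
  Position 4 '(': depth becomes 1
  Position 5 ')': depth becomes 0
  Position 6 '(': depth becomes 1
  Position 7 ')': depth becomes 0
  Position 8 '(': depth becomes 1
  Position 9 ')': depth becomes 0
  Position 10 '(': depth becomes 1
  Position 11 ')': depth becomes 0
Maximum depth reached: 1

1


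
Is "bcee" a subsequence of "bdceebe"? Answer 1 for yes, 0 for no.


Check if "bcee" is a subsequence of "bdceebe"
Greedy scan:
  Position 0 ('b'): matches sub[0] = 'b'
  Position 1 ('d'): no match needed
  Position 2 ('c'): matches sub[1] = 'c'
  Position 3 ('e'): matches sub[2] = 'e'
  Position 4 ('e'): matches sub[3] = 'e'
  Position 5 ('b'): no match needed
  Position 6 ('e'): no match needed
All 4 characters matched => is a subsequence

1


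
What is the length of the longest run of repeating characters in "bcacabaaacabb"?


Input: "bcacabaaacabb"
Scanning for longest run:
  Position 1 ('c'): new char, reset run to 1
  Position 2 ('a'): new char, reset run to 1
  Position 3 ('c'): new char, reset run to 1
  Position 4 ('a'): new char, reset run to 1
  Position 5 ('b'): new char, reset run to 1
  Position 6 ('a'): new char, reset run to 1
  Position 7 ('a'): continues run of 'a', length=2
  Position 8 ('a'): continues run of 'a', length=3
  Position 9 ('c'): new char, reset run to 1
  Position 10 ('a'): new char, reset run to 1
  Position 11 ('b'): new char, reset run to 1
  Position 12 ('b'): continues run of 'b', length=2
Longest run: 'a' with length 3

3


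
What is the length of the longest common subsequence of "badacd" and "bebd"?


LCS of "badacd" and "bebd"
DP table:
           b    e    b    d
      0    0    0    0    0
  b   0    1    1    1    1
  a   0    1    1    1    1
  d   0    1    1    1    2
  a   0    1    1    1    2
  c   0    1    1    1    2
  d   0    1    1    1    2
LCS length = dp[6][4] = 2

2


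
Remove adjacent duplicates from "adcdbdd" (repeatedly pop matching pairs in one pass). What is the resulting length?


Input: adcdbdd
Stack-based adjacent duplicate removal:
  Read 'a': push. Stack: a
  Read 'd': push. Stack: ad
  Read 'c': push. Stack: adc
  Read 'd': push. Stack: adcd
  Read 'b': push. Stack: adcdb
  Read 'd': push. Stack: adcdbd
  Read 'd': matches stack top 'd' => pop. Stack: adcdb
Final stack: "adcdb" (length 5)

5


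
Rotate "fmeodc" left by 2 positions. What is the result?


Input: "fmeodc", rotate left by 2
First 2 characters: "fm"
Remaining characters: "eodc"
Concatenate remaining + first: "eodc" + "fm" = "eodcfm"

eodcfm


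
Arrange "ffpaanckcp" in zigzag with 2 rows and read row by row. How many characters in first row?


Zigzag "ffpaanckcp" into 2 rows:
Placing characters:
  'f' => row 0
  'f' => row 1
  'p' => row 0
  'a' => row 1
  'a' => row 0
  'n' => row 1
  'c' => row 0
  'k' => row 1
  'c' => row 0
  'p' => row 1
Rows:
  Row 0: "fpacc"
  Row 1: "fankp"
First row length: 5

5


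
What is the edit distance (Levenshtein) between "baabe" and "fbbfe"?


Computing edit distance: "baabe" -> "fbbfe"
DP table:
           f    b    b    f    e
      0    1    2    3    4    5
  b   1    1    1    2    3    4
  a   2    2    2    2    3    4
  a   3    3    3    3    3    4
  b   4    4    3    3    4    4
  e   5    5    4    4    4    4
Edit distance = dp[5][5] = 4

4


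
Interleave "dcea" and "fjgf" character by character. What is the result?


Interleaving "dcea" and "fjgf":
  Position 0: 'd' from first, 'f' from second => "df"
  Position 1: 'c' from first, 'j' from second => "cj"
  Position 2: 'e' from first, 'g' from second => "eg"
  Position 3: 'a' from first, 'f' from second => "af"
Result: dfcjegaf

dfcjegaf


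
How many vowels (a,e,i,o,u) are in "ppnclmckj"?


Input: ppnclmckj
Checking each character:
  'p' at position 0: consonant
  'p' at position 1: consonant
  'n' at position 2: consonant
  'c' at position 3: consonant
  'l' at position 4: consonant
  'm' at position 5: consonant
  'c' at position 6: consonant
  'k' at position 7: consonant
  'j' at position 8: consonant
Total vowels: 0

0


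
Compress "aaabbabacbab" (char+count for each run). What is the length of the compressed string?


Input: aaabbabacbab
Runs:
  'a' x 3 => "a3"
  'b' x 2 => "b2"
  'a' x 1 => "a1"
  'b' x 1 => "b1"
  'a' x 1 => "a1"
  'c' x 1 => "c1"
  'b' x 1 => "b1"
  'a' x 1 => "a1"
  'b' x 1 => "b1"
Compressed: "a3b2a1b1a1c1b1a1b1"
Compressed length: 18

18


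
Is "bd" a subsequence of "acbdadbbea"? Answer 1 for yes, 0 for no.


Check if "bd" is a subsequence of "acbdadbbea"
Greedy scan:
  Position 0 ('a'): no match needed
  Position 1 ('c'): no match needed
  Position 2 ('b'): matches sub[0] = 'b'
  Position 3 ('d'): matches sub[1] = 'd'
  Position 4 ('a'): no match needed
  Position 5 ('d'): no match needed
  Position 6 ('b'): no match needed
  Position 7 ('b'): no match needed
  Position 8 ('e'): no match needed
  Position 9 ('a'): no match needed
All 2 characters matched => is a subsequence

1


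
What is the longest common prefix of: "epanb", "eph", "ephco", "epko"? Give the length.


Words: epanb, eph, ephco, epko
  Position 0: all 'e' => match
  Position 1: all 'p' => match
  Position 2: ('a', 'h', 'h', 'k') => mismatch, stop
LCP = "ep" (length 2)

2


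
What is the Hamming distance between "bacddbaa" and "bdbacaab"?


Comparing "bacddbaa" and "bdbacaab" position by position:
  Position 0: 'b' vs 'b' => same
  Position 1: 'a' vs 'd' => differ
  Position 2: 'c' vs 'b' => differ
  Position 3: 'd' vs 'a' => differ
  Position 4: 'd' vs 'c' => differ
  Position 5: 'b' vs 'a' => differ
  Position 6: 'a' vs 'a' => same
  Position 7: 'a' vs 'b' => differ
Total differences (Hamming distance): 6

6


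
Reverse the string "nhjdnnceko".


Input: nhjdnnceko
Reading characters right to left:
  Position 9: 'o'
  Position 8: 'k'
  Position 7: 'e'
  Position 6: 'c'
  Position 5: 'n'
  Position 4: 'n'
  Position 3: 'd'
  Position 2: 'j'
  Position 1: 'h'
  Position 0: 'n'
Reversed: okecnndjhn

okecnndjhn


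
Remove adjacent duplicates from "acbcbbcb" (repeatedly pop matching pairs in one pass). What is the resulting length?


Input: acbcbbcb
Stack-based adjacent duplicate removal:
  Read 'a': push. Stack: a
  Read 'c': push. Stack: ac
  Read 'b': push. Stack: acb
  Read 'c': push. Stack: acbc
  Read 'b': push. Stack: acbcb
  Read 'b': matches stack top 'b' => pop. Stack: acbc
  Read 'c': matches stack top 'c' => pop. Stack: acb
  Read 'b': matches stack top 'b' => pop. Stack: ac
Final stack: "ac" (length 2)

2


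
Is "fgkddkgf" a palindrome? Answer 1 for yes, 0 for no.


Input: fgkddkgf
Reversed: fgkddkgf
  Compare pos 0 ('f') with pos 7 ('f'): match
  Compare pos 1 ('g') with pos 6 ('g'): match
  Compare pos 2 ('k') with pos 5 ('k'): match
  Compare pos 3 ('d') with pos 4 ('d'): match
Result: palindrome

1


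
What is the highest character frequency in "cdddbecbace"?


Input: cdddbecbace
Character counts:
  'a': 1
  'b': 2
  'c': 3
  'd': 3
  'e': 2
Maximum frequency: 3

3


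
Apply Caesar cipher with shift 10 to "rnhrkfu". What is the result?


Caesar cipher: shift "rnhrkfu" by 10
  'r' (pos 17) + 10 = pos 1 = 'b'
  'n' (pos 13) + 10 = pos 23 = 'x'
  'h' (pos 7) + 10 = pos 17 = 'r'
  'r' (pos 17) + 10 = pos 1 = 'b'
  'k' (pos 10) + 10 = pos 20 = 'u'
  'f' (pos 5) + 10 = pos 15 = 'p'
  'u' (pos 20) + 10 = pos 4 = 'e'
Result: bxrbupe

bxrbupe


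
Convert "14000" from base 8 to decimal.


Input: "14000" in base 8
Positional expansion:
  Digit '1' (value 1) x 8^4 = 4096
  Digit '4' (value 4) x 8^3 = 2048
  Digit '0' (value 0) x 8^2 = 0
  Digit '0' (value 0) x 8^1 = 0
  Digit '0' (value 0) x 8^0 = 0
Sum = 6144

6144


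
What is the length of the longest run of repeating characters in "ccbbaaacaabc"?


Input: "ccbbaaacaabc"
Scanning for longest run:
  Position 1 ('c'): continues run of 'c', length=2
  Position 2 ('b'): new char, reset run to 1
  Position 3 ('b'): continues run of 'b', length=2
  Position 4 ('a'): new char, reset run to 1
  Position 5 ('a'): continues run of 'a', length=2
  Position 6 ('a'): continues run of 'a', length=3
  Position 7 ('c'): new char, reset run to 1
  Position 8 ('a'): new char, reset run to 1
  Position 9 ('a'): continues run of 'a', length=2
  Position 10 ('b'): new char, reset run to 1
  Position 11 ('c'): new char, reset run to 1
Longest run: 'a' with length 3

3
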